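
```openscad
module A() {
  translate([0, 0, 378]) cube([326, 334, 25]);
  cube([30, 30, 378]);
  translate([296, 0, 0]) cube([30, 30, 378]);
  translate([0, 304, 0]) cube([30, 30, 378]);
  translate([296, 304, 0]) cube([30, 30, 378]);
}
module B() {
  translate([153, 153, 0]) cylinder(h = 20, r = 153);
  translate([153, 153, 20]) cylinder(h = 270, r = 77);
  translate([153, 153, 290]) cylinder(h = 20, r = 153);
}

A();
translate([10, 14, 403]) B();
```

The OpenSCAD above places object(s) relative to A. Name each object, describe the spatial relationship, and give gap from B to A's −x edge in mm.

A is a stool. B is a spool. The spool is on top of the stool, centred. The gap from the spool to the stool's −x edge is 10 mm.

The spool's min-x is at 10; the stool's min-x is 0; gap = 10 mm.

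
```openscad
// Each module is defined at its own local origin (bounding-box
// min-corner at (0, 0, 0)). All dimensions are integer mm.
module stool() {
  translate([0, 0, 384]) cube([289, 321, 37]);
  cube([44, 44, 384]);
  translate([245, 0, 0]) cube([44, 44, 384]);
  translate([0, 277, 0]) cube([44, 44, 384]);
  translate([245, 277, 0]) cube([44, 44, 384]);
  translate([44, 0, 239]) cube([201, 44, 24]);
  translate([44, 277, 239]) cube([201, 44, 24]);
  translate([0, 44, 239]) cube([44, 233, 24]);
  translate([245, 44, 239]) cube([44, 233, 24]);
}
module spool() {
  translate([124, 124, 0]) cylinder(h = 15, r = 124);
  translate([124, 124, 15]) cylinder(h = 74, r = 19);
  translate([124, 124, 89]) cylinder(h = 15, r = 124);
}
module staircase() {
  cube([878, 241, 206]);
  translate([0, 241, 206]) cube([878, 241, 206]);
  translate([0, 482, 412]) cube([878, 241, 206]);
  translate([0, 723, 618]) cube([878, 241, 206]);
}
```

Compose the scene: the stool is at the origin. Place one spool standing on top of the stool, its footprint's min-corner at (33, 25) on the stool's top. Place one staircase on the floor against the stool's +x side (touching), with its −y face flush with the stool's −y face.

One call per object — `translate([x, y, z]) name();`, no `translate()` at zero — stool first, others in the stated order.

stool();
translate([33, 25, 421]) spool();
translate([289, 0, 0]) staircase();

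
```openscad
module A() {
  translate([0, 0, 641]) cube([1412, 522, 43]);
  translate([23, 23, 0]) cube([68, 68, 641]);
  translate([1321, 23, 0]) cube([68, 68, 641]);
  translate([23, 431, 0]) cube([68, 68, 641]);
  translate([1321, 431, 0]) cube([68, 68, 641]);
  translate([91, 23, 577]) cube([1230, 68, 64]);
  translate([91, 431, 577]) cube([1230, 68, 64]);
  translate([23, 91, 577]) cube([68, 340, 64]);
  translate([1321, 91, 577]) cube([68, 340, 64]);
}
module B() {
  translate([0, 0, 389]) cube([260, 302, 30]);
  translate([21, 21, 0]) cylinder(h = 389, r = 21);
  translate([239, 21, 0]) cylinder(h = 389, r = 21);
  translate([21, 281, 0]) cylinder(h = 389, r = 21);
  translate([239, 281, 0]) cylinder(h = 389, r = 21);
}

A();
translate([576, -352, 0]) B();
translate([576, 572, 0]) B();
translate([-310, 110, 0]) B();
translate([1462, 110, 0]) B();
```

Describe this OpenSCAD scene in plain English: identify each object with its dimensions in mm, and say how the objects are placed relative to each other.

A is a table: top 1412 mm (x) × 522 mm (y), 43 mm thick, upper face at z = 684 mm, on four 68×68 mm square legs, each inset 23 mm from the nearest pair of top edges, running from z = 0 to the bottom of the top. Four apron rails, 68 mm thick and 64 mm tall, run between adjacent legs with their top edges flush with the underside of the top and their outer faces flush with the legs' outer faces.

B is a simple wooden stool: a rectangular seat 260 mm (x) by 302 mm (y), 30 mm thick, top face at z = 419 mm, on four round legs, each 42 mm in diameter. The legs rest on z = 0, each leg's axis is inset half a diameter from the nearest pair of seat edges (so the leg's bounding box is flush with the corner).

Four stools sit around the table at the −y, +y, −x, +x sides.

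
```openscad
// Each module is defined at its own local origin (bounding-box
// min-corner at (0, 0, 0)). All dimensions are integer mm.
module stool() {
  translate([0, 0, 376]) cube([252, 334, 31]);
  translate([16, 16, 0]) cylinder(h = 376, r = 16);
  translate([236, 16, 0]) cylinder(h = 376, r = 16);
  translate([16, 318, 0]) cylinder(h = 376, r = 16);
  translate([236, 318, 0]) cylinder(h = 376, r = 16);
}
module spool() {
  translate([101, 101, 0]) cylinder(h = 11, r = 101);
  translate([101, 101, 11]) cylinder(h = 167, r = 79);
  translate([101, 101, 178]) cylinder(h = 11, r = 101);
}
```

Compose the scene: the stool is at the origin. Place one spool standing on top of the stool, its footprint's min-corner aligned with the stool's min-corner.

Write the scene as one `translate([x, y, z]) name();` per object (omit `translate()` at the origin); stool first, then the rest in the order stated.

stool();
translate([0, 0, 407]) spool();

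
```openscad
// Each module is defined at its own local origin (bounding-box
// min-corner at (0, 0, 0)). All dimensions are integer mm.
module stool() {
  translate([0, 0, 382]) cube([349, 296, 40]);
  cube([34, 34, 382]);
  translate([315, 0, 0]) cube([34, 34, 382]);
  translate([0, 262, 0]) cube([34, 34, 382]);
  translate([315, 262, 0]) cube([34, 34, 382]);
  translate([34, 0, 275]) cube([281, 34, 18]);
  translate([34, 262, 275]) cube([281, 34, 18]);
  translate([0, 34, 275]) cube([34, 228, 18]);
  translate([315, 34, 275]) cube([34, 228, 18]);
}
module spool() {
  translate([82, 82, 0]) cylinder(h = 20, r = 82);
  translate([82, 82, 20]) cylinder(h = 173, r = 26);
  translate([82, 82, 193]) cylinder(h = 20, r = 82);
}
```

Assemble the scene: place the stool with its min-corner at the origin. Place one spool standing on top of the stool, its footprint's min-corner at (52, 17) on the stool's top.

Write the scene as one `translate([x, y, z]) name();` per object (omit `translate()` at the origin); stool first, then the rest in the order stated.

stool();
translate([52, 17, 422]) spool();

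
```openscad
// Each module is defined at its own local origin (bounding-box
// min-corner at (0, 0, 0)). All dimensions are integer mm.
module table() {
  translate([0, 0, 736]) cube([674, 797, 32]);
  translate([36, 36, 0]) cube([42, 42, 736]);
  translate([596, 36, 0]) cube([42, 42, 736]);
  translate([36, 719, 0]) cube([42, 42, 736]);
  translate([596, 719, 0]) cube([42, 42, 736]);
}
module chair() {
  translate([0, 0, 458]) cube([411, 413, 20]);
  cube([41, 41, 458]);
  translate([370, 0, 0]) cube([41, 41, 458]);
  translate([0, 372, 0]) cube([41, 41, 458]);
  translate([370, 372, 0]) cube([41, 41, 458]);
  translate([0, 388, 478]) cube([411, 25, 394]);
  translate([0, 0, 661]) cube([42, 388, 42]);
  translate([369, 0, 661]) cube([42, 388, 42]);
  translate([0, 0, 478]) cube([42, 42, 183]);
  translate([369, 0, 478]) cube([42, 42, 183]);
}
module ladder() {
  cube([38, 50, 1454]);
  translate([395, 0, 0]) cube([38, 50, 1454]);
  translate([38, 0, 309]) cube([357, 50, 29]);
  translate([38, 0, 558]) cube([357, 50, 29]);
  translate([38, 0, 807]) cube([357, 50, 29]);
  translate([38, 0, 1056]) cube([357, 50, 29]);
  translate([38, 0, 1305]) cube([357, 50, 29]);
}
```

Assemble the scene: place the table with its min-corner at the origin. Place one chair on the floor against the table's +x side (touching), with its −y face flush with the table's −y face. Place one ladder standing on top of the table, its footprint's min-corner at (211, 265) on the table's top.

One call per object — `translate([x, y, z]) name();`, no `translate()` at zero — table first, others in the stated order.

table();
translate([674, 0, 0]) chair();
translate([211, 265, 768]) ladder();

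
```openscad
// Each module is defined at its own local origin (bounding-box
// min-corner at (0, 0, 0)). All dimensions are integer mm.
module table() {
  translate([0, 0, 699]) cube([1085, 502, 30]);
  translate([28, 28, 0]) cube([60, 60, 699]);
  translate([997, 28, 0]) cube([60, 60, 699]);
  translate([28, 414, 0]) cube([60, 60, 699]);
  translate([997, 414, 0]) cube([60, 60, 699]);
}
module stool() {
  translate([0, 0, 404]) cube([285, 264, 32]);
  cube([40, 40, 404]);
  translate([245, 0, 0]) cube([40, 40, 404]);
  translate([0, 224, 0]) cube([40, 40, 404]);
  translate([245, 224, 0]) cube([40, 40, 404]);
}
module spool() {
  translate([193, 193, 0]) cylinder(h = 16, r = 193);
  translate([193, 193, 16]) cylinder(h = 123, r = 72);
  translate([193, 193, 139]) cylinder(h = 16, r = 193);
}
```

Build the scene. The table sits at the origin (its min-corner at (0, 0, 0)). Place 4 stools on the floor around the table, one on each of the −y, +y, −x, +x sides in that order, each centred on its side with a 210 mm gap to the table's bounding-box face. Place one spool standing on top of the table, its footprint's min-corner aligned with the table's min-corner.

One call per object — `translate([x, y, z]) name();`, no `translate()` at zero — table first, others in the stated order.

table();
translate([400, -474, 0]) stool();
translate([400, 712, 0]) stool();
translate([-495, 119, 0]) stool();
translate([1295, 119, 0]) stool();
translate([0, 0, 729]) spool();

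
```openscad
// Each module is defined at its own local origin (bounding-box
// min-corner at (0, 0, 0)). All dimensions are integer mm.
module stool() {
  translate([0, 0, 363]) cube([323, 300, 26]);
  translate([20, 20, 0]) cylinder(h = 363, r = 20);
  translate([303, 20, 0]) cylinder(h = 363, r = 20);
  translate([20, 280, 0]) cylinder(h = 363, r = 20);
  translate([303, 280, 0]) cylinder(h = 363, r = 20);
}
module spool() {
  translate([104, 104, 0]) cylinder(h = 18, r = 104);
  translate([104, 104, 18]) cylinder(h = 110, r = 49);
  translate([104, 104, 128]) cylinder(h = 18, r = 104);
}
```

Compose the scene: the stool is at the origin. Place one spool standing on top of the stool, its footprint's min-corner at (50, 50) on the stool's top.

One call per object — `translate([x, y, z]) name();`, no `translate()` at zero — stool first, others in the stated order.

stool();
translate([50, 50, 389]) spool();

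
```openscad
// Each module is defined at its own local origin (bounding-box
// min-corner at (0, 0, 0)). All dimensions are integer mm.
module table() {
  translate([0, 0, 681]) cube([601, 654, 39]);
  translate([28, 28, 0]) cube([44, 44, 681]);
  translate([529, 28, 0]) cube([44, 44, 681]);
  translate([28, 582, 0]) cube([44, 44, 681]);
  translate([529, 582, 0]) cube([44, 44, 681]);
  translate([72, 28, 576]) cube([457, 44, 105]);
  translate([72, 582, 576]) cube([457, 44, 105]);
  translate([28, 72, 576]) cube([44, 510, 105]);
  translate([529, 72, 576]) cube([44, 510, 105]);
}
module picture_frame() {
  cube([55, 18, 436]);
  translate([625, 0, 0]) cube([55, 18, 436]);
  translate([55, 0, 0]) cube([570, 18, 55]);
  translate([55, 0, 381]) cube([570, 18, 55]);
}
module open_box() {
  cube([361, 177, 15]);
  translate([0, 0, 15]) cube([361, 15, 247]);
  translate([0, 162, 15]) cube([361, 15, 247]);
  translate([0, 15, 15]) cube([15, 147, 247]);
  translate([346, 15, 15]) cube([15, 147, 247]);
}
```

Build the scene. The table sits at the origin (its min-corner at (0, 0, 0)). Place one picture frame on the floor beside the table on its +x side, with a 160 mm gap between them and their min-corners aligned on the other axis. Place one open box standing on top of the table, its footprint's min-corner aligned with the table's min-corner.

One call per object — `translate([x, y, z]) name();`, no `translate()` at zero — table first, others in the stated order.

table();
translate([761, 0, 0]) picture_frame();
translate([0, 0, 720]) open_box();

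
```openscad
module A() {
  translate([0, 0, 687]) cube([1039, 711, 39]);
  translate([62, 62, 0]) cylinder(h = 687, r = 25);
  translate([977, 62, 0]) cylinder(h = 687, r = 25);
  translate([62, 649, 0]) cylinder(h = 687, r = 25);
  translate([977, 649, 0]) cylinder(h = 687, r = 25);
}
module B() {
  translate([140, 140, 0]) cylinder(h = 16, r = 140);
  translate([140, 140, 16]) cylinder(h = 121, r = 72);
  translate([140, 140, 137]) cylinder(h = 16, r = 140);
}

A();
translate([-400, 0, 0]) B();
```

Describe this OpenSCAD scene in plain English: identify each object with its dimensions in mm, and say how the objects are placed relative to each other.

A is a table: top 1039 mm (x) × 711 mm (y), 39 mm thick, upper face at z = 726 mm, on four round legs of 50 mm diameter, each leg's bounding box inset 37 mm from the nearest pair of top edges, running from z = 0 to the bottom of the top.

B is a spool: two coaxial disc flanges of radius 140 mm and thickness 16 mm, joined by a core cylinder of radius 72 mm and height 121 mm. The lower flange rests on z = 0 and the three cylinders share a vertical axis.

The spool is on the floor beside the table on its −x side.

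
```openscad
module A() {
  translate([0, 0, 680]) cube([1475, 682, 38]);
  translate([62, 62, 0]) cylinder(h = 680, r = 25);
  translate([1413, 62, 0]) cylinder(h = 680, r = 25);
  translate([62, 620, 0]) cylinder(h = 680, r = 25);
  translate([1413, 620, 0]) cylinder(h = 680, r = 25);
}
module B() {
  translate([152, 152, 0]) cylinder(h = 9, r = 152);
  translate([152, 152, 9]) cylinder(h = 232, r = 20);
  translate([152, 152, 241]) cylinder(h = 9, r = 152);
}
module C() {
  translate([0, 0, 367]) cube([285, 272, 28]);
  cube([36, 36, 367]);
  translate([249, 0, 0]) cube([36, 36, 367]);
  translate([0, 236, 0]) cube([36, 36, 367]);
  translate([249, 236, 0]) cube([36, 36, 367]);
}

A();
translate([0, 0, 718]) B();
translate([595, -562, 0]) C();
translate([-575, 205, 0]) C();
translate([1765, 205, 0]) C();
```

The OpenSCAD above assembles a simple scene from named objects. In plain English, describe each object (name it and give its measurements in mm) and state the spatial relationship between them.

A is a table: top 1475 mm (x) × 682 mm (y), 38 mm thick, upper face at z = 718 mm, on four round legs of 50 mm diameter, each leg's bounding box inset 37 mm from the nearest pair of top edges, running from z = 0 to the bottom of the top.

B is a spool: two coaxial disc flanges of radius 152 mm and thickness 9 mm, joined by a core cylinder of radius 20 mm and height 232 mm. The lower flange rests on z = 0 and the three cylinders share a vertical axis.

C is a simple wooden stool: a rectangular seat 285 mm (x) by 272 mm (y), 28 mm thick, top face at z = 395 mm, on four square legs, each 36×36 mm in cross-section. The legs rest on z = 0, each flush with a corner of the seat.

The spool is on top of the table. Three stools sit around the table at the −y, −x, +x sides.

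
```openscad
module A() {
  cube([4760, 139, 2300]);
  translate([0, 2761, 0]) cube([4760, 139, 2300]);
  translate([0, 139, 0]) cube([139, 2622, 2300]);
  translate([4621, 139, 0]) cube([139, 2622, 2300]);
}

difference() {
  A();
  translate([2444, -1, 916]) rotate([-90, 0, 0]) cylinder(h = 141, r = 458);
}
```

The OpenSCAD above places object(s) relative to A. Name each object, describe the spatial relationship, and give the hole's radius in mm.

A is a house frame. The house frame has a circular hole through its front wall. The hole's radius is 458 mm.

The subtracted cylinder has r = 458 mm.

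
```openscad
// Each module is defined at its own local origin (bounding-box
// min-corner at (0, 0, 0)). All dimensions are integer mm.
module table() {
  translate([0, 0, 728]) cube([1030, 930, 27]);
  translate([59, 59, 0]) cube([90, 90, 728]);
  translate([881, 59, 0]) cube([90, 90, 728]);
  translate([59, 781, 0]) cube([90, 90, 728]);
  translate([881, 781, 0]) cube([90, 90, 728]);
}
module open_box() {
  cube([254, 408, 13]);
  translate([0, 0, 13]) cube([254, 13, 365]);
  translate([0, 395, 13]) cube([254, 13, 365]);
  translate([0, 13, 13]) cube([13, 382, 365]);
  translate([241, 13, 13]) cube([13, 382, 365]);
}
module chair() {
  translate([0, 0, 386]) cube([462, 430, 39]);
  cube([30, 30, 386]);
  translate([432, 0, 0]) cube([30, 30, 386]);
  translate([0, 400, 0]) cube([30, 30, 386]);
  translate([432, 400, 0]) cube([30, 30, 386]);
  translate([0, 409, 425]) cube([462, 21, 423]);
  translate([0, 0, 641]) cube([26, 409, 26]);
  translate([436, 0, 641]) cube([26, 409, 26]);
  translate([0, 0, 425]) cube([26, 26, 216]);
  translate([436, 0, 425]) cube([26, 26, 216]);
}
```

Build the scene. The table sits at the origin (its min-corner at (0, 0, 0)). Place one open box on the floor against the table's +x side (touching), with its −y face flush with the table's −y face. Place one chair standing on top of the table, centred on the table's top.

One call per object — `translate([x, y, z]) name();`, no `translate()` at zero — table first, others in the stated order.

table();
translate([1030, 0, 0]) open_box();
translate([284, 250, 755]) chair();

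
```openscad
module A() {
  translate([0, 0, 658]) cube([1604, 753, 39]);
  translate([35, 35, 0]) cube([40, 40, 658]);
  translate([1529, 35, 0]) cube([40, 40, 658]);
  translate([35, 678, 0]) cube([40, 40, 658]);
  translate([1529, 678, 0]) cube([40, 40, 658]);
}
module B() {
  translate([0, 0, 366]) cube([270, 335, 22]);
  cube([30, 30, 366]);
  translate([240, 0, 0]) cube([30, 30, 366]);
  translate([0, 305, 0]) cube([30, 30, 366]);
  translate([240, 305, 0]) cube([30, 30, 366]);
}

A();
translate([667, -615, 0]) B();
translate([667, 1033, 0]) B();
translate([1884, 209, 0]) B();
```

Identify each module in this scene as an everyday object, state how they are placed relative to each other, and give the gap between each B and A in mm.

Each stool's nearest face is 280 mm from the table's bounding box.

A is a table. B is a stool. Three stools sit around the table at the −y, +y, +x sides. The gap between each stool and the table is 280 mm.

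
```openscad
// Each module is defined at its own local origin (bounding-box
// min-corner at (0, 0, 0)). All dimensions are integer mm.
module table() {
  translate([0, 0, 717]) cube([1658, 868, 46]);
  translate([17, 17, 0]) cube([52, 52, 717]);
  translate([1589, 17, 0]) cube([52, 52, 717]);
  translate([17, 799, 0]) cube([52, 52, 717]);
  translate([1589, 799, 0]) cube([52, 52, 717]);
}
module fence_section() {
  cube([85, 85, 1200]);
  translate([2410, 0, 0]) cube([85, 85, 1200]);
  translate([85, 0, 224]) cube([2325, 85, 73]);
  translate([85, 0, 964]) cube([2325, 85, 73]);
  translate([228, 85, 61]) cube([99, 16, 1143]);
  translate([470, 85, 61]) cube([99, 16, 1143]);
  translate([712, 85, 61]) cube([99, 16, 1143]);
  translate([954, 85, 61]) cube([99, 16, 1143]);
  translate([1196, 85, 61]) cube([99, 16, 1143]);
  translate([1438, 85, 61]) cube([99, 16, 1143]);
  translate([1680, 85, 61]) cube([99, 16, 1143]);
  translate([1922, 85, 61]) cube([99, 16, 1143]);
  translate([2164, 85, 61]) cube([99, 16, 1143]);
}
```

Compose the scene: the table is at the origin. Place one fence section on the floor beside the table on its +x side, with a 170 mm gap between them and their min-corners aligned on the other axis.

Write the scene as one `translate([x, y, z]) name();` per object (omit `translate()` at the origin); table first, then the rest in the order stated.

table();
translate([1828, 0, 0]) fence_section();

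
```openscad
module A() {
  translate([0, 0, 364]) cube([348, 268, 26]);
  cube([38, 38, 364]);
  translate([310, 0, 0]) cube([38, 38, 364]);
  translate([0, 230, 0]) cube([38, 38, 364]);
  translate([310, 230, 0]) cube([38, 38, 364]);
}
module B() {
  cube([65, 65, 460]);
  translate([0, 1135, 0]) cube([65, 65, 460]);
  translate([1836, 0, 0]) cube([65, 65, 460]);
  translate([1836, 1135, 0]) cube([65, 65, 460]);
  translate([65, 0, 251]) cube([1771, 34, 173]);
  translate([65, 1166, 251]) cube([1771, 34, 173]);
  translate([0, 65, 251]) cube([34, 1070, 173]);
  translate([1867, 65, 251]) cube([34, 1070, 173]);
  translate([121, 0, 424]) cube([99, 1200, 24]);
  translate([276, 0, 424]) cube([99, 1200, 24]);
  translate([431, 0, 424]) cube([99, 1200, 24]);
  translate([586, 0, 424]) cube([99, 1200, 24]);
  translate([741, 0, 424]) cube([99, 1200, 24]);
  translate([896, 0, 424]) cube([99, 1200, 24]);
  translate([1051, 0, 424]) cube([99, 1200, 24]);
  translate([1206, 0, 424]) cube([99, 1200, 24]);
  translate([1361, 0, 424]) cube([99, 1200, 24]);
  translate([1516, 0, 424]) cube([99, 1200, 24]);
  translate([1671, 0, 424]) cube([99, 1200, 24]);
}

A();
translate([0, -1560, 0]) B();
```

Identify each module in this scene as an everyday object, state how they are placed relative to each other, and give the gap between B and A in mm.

The bed frame's nearest face is 360 mm from the stool's −y face.

A is a stool. B is a bed frame. The bed frame is on the floor beside the stool on its −y side. The gap between the bed frame and the stool is 360 mm.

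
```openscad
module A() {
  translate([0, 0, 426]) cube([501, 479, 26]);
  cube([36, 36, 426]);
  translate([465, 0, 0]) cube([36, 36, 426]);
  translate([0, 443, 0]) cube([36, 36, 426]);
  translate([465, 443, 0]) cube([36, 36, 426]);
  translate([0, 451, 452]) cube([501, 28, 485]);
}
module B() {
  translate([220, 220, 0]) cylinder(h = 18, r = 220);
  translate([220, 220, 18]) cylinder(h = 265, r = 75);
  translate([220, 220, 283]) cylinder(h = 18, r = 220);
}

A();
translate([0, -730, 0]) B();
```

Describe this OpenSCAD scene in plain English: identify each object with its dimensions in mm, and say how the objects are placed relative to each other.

A is a chair: 501×479 mm seat, 26 mm thick, top at z = 452 mm, on four 36 mm square corner legs flush with the seat edges. A 28 mm thick backrest slab spans the full seat width, extending 485 mm above the seat top, its back face flush with the seat's +y edge.

B is a spool: two coaxial disc flanges of radius 220 mm and thickness 18 mm, joined by a core cylinder of radius 75 mm and height 265 mm. The lower flange rests on z = 0 and the three cylinders share a vertical axis.

The spool is on the floor beside the chair on its −y side.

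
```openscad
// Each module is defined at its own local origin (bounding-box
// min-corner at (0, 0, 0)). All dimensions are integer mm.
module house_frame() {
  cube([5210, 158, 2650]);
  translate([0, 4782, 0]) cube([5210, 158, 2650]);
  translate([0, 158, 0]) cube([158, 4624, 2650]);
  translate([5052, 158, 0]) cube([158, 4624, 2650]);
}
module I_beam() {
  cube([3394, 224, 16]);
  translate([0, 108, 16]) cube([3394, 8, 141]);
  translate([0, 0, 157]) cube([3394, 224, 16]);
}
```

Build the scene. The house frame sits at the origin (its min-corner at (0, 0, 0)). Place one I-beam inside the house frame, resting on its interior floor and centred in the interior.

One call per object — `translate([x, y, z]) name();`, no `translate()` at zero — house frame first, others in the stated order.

house_frame();
translate([908, 2358, 0]) I_beam();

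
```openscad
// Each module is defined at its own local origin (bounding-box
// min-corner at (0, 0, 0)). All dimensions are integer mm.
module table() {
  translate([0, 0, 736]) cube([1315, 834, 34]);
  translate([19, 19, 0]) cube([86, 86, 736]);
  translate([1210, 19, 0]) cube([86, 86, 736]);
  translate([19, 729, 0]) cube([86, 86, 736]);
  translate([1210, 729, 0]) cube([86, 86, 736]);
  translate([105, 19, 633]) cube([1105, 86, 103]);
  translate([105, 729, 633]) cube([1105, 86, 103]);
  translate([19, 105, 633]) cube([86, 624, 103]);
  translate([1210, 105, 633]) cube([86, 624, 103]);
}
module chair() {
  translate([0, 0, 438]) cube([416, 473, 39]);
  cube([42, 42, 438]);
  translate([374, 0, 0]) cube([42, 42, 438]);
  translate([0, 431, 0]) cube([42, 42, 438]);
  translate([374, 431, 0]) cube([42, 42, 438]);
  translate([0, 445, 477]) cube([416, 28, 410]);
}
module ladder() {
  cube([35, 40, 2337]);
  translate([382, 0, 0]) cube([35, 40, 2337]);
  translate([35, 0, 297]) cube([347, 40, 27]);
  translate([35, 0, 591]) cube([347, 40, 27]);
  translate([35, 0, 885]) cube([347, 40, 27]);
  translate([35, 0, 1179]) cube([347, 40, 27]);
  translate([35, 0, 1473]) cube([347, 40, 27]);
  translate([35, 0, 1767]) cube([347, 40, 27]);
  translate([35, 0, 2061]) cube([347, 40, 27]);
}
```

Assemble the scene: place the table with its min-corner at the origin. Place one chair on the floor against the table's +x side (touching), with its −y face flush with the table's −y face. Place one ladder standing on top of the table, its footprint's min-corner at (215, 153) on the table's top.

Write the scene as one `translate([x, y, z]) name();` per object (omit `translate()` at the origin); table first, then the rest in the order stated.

table();
translate([1315, 0, 0]) chair();
translate([215, 153, 770]) ladder();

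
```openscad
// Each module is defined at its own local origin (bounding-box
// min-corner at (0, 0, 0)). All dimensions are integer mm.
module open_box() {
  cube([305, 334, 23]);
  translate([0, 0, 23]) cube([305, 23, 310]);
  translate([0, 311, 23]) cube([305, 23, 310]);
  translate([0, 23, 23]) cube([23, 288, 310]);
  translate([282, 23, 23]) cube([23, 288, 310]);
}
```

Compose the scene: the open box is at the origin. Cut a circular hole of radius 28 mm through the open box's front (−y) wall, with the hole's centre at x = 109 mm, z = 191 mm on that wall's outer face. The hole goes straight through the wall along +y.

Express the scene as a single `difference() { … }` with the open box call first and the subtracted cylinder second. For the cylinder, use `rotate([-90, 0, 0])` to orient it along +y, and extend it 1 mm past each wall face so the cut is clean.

difference() {
  open_box();
  translate([109, -1, 191]) rotate([-90, 0, 0]) cylinder(h = 25, r = 28);
}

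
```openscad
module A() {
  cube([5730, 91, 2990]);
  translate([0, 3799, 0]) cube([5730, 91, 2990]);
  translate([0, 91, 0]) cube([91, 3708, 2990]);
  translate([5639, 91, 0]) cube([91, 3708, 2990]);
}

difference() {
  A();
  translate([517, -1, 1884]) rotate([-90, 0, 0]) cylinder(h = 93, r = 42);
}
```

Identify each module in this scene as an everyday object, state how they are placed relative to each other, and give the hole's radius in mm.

A is a house frame. The house frame has a circular hole through its front wall. The hole's radius is 42 mm.

The subtracted cylinder has r = 42 mm.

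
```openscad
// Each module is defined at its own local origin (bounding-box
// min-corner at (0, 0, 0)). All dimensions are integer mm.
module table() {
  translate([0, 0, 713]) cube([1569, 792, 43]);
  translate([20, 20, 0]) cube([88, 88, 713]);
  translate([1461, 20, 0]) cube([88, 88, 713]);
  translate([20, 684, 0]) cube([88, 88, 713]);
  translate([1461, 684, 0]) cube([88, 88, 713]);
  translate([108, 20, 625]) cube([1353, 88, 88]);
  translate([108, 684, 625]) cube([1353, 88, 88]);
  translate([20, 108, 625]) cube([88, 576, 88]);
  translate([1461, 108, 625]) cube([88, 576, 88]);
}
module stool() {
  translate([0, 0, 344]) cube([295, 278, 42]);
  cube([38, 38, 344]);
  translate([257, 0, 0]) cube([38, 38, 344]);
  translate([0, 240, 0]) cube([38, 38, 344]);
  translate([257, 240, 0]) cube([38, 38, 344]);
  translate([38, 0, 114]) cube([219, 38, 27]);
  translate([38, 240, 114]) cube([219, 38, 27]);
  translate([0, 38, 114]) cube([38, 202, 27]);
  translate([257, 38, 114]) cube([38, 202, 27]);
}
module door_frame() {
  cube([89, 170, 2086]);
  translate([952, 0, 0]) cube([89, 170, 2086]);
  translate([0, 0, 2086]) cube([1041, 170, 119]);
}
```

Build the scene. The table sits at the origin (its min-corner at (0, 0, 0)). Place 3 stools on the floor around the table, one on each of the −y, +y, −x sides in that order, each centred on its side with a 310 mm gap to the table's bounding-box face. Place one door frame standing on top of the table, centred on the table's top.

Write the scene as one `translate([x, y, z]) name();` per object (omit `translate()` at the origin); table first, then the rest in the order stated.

table();
translate([637, -588, 0]) stool();
translate([637, 1102, 0]) stool();
translate([-605, 257, 0]) stool();
translate([264, 311, 756]) door_frame();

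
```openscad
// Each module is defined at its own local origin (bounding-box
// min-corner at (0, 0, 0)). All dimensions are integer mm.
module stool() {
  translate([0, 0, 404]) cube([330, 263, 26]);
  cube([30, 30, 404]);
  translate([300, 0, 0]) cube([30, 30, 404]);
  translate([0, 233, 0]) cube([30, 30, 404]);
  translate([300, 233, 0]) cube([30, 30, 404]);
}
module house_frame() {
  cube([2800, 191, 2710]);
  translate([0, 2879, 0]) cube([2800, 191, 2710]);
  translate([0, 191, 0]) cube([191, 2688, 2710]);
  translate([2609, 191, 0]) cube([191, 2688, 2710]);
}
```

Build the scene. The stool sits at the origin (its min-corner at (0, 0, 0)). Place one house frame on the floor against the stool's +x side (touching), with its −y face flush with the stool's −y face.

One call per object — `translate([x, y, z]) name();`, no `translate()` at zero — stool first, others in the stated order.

stool();
translate([330, 0, 0]) house_frame();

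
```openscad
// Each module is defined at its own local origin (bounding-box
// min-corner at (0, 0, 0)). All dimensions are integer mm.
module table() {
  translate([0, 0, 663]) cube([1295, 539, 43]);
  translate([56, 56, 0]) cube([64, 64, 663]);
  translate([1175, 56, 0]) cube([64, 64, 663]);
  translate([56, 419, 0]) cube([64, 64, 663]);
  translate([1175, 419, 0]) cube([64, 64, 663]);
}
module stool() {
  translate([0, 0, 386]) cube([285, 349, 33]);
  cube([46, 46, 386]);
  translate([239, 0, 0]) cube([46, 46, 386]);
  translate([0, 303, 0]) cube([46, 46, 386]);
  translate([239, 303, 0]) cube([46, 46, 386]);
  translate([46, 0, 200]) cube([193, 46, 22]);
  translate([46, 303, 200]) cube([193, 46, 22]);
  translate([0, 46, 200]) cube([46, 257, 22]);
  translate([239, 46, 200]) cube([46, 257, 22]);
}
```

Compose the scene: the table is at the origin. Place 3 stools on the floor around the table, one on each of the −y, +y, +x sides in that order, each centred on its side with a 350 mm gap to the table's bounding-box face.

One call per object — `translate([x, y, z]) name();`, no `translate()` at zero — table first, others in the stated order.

table();
translate([505, -699, 0]) stool();
translate([505, 889, 0]) stool();
translate([1645, 95, 0]) stool();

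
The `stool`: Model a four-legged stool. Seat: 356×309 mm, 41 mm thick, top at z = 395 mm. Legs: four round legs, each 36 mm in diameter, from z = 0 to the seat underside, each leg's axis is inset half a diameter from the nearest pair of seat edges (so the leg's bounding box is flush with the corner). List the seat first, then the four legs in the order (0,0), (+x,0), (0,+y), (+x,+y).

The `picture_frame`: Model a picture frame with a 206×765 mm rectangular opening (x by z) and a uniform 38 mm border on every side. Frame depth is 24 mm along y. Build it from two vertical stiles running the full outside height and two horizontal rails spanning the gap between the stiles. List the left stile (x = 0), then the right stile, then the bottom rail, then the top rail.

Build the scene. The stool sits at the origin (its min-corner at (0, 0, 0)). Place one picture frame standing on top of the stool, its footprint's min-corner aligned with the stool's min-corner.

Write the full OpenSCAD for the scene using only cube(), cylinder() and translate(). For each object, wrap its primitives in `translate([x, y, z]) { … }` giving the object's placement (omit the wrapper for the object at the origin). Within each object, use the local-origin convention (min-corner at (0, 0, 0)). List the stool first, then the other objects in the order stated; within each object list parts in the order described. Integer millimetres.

translate([0, 0, 354]) cube([356, 309, 41]);
translate([18, 18, 0]) cylinder(h = 354, r = 18);
translate([338, 18, 0]) cylinder(h = 354, r = 18);
translate([18, 291, 0]) cylinder(h = 354, r = 18);
translate([338, 291, 0]) cylinder(h = 354, r = 18);
translate([0, 0, 395]) {
  cube([38, 24, 841]);
  translate([244, 0, 0]) cube([38, 24, 841]);
  translate([38, 0, 0]) cube([206, 24, 38]);
  translate([38, 0, 803]) cube([206, 24, 38]);
}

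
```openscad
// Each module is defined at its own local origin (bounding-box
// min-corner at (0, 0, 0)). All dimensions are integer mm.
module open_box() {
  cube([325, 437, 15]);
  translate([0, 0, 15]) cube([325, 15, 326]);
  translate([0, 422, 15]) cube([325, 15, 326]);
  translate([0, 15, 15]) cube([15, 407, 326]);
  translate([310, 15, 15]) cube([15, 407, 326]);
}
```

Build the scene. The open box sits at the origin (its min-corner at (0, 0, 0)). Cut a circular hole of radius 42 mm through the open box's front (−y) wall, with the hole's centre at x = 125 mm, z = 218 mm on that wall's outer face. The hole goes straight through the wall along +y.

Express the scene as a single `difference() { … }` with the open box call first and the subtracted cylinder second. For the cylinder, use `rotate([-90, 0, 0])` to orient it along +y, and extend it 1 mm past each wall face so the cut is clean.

difference() {
  open_box();
  translate([125, -1, 218]) rotate([-90, 0, 0]) cylinder(h = 17, r = 42);
}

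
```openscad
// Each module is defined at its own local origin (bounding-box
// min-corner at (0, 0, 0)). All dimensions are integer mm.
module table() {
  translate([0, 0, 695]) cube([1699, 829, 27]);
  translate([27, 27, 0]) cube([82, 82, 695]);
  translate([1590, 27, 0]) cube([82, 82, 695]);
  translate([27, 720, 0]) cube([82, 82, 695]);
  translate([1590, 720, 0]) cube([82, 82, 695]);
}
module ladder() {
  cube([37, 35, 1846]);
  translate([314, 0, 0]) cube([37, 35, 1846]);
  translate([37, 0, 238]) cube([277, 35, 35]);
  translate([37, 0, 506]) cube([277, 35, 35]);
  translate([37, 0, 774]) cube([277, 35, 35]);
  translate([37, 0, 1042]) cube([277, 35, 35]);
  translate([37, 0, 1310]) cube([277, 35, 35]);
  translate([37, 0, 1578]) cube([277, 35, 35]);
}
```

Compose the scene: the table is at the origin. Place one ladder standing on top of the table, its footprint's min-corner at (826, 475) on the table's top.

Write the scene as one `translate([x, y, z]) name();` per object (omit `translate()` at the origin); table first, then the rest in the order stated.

table();
translate([826, 475, 722]) ladder();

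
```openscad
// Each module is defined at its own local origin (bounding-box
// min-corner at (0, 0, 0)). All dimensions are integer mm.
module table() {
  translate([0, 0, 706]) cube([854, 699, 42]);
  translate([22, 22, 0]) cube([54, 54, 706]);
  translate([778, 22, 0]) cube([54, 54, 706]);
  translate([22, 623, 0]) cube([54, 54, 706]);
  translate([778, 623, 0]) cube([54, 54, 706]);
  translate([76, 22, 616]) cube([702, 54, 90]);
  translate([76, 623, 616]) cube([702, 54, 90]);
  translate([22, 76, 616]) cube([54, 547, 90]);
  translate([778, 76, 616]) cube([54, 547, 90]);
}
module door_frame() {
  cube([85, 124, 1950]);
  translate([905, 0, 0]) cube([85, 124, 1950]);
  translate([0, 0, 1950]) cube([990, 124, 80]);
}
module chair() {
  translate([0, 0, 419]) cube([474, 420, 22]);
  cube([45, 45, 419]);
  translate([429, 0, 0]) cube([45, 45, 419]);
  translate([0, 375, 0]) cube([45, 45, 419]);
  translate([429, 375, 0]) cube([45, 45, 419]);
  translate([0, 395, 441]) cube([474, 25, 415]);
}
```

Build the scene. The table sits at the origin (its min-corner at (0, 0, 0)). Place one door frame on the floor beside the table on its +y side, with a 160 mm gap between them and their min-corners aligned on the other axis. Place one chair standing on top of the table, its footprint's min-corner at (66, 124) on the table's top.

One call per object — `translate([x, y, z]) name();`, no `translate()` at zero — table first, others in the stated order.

table();
translate([0, 859, 0]) door_frame();
translate([66, 124, 748]) chair();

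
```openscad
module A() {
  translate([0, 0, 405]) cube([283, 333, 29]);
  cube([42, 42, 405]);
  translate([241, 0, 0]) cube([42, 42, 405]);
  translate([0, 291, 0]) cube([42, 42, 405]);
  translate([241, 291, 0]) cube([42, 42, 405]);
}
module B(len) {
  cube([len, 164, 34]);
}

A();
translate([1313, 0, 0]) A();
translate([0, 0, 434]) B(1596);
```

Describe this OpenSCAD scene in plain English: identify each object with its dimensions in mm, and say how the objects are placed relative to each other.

A is a simple wooden stool: a rectangular seat 283 mm (x) by 333 mm (y), 29 mm thick, top face at z = 434 mm, on four square legs, each 42×42 mm in cross-section. The legs rest on z = 0, each flush with a corner of the seat.

B is a rectangular beam 1596 mm long (x), 164 mm deep (y), 34 mm thick (z).

The beam spans the tops of two stools placed 1030 mm apart, resting at z = 434 mm.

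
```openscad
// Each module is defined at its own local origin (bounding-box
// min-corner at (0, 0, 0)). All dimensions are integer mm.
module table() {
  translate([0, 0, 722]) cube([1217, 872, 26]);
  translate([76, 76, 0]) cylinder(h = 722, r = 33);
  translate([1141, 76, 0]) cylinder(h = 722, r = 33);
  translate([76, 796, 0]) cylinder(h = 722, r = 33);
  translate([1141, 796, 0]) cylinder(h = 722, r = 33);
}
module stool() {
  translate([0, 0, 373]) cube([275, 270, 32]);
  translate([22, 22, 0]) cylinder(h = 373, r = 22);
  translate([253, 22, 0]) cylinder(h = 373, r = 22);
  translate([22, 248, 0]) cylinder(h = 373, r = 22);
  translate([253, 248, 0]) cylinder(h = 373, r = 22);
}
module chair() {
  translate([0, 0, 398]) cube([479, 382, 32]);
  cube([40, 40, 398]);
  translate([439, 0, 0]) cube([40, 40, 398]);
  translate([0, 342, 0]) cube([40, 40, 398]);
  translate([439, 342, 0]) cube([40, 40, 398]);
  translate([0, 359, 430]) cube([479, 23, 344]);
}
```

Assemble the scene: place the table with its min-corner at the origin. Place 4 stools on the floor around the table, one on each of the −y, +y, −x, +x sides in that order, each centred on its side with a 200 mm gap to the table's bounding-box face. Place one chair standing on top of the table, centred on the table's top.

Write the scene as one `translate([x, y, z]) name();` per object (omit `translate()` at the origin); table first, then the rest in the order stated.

table();
translate([471, -470, 0]) stool();
translate([471, 1072, 0]) stool();
translate([-475, 301, 0]) stool();
translate([1417, 301, 0]) stool();
translate([369, 245, 748]) chair();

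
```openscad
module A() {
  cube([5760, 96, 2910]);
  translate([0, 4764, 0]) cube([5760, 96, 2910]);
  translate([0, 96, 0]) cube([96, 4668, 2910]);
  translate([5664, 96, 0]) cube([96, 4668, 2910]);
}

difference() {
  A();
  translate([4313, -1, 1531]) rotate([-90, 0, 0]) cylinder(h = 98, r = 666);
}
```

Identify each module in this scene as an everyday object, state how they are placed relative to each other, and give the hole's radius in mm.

A is a house frame. The house frame has a circular hole through its front wall. The hole's radius is 666 mm.

The subtracted cylinder has r = 666 mm.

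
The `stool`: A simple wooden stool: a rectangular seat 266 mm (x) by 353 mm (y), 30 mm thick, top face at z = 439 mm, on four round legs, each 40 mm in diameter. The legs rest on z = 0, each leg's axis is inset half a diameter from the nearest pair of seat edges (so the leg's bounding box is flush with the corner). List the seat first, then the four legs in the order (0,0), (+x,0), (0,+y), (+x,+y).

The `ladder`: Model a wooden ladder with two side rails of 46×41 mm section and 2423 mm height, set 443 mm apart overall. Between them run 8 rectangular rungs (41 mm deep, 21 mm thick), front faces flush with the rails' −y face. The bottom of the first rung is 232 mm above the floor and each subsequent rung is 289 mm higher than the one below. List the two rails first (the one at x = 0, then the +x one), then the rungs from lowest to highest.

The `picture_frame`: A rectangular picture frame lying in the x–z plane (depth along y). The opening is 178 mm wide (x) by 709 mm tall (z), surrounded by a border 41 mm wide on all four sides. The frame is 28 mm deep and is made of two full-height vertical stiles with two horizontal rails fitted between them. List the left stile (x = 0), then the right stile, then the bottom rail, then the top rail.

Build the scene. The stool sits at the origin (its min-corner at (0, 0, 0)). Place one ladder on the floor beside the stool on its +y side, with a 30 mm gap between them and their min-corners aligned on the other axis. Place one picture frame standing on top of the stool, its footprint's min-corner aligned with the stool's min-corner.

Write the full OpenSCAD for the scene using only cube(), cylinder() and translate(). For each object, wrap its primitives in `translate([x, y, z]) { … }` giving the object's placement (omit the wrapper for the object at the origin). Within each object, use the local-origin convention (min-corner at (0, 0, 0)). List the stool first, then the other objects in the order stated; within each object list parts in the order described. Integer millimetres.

translate([0, 0, 409]) cube([266, 353, 30]);
translate([20, 20, 0]) cylinder(h = 409, r = 20);
translate([246, 20, 0]) cylinder(h = 409, r = 20);
translate([20, 333, 0]) cylinder(h = 409, r = 20);
translate([246, 333, 0]) cylinder(h = 409, r = 20);
translate([0, 383, 0]) {
  cube([46, 41, 2423]);
  translate([397, 0, 0]) cube([46, 41, 2423]);
  translate([46, 0, 232]) cube([351, 41, 21]);
  translate([46, 0, 521]) cube([351, 41, 21]);
  translate([46, 0, 810]) cube([351, 41, 21]);
  translate([46, 0, 1099]) cube([351, 41, 21]);
  translate([46, 0, 1388]) cube([351, 41, 21]);
  translate([46, 0, 1677]) cube([351, 41, 21]);
  translate([46, 0, 1966]) cube([351, 41, 21]);
  translate([46, 0, 2255]) cube([351, 41, 21]);
}
translate([0, 0, 439]) {
  cube([41, 28, 791]);
  translate([219, 0, 0]) cube([41, 28, 791]);
  translate([41, 0, 0]) cube([178, 28, 41]);
  translate([41, 0, 750]) cube([178, 28, 41]);
}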